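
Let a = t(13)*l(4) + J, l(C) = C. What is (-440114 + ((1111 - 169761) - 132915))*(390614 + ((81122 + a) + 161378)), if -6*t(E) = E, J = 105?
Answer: -1408916420449/3 ≈ -4.6964e+11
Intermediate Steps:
t(E) = -E/6
a = 289/3 (a = -⅙*13*4 + 105 = -13/6*4 + 105 = -26/3 + 105 = 289/3 ≈ 96.333)
(-440114 + ((1111 - 169761) - 132915))*(390614 + ((81122 + a) + 161378)) = (-440114 + ((1111 - 169761) - 132915))*(390614 + ((81122 + 289/3) + 161378)) = (-440114 + (-168650 - 132915))*(390614 + (243655/3 + 161378)) = (-440114 - 301565)*(390614 + 727789/3) = -741679*1899631/3 = -1408916420449/3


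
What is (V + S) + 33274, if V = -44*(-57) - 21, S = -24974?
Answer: 10787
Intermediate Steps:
V = 2487 (V = 2508 - 21 = 2487)
(V + S) + 33274 = (2487 - 24974) + 33274 = -22487 + 33274 = 10787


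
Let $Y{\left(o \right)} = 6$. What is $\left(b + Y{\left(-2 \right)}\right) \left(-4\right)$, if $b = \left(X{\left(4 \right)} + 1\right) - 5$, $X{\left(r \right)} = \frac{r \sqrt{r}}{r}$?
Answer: $-16$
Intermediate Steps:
$X{\left(r \right)} = \sqrt{r}$ ($X{\left(r \right)} = \frac{r^{\frac{3}{2}}}{r} = \sqrt{r}$)
$b = -2$ ($b = \left(\sqrt{4} + 1\right) - 5 = \left(2 + 1\right) - 5 = 3 - 5 = -2$)
$\left(b + Y{\left(-2 \right)}\right) \left(-4\right) = \left(-2 + 6\right) \left(-4\right) = 4 \left(-4\right) = -16$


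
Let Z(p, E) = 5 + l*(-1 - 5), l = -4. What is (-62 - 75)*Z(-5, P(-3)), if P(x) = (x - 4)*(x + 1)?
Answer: -3973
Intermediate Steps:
P(x) = (1 + x)*(-4 + x) (P(x) = (-4 + x)*(1 + x) = (1 + x)*(-4 + x))
Z(p, E) = 29 (Z(p, E) = 5 - 4*(-1 - 5) = 5 - 4*(-6) = 5 + 24 = 29)
(-62 - 75)*Z(-5, P(-3)) = (-62 - 75)*29 = -137*29 = -3973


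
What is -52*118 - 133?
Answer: -6269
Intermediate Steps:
-52*118 - 133 = -6136 - 133 = -6269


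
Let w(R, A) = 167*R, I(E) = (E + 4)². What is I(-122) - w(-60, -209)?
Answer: 23944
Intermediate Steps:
I(E) = (4 + E)²
I(-122) - w(-60, -209) = (4 - 122)² - 167*(-60) = (-118)² - 1*(-10020) = 13924 + 10020 = 23944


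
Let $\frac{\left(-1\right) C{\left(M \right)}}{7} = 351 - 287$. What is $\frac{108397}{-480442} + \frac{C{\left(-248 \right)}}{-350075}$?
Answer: $- \frac{37731841759}{168190733150} \approx -0.22434$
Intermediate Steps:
$C{\left(M \right)} = -448$ ($C{\left(M \right)} = - 7 \left(351 - 287\right) = \left(-7\right) 64 = -448$)
$\frac{108397}{-480442} + \frac{C{\left(-248 \right)}}{-350075} = \frac{108397}{-480442} - \frac{448}{-350075} = 108397 \left(- \frac{1}{480442}\right) - - \frac{448}{350075} = - \frac{108397}{480442} + \frac{448}{350075} = - \frac{37731841759}{168190733150}$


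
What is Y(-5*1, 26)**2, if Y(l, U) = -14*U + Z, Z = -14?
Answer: 142884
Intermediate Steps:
Y(l, U) = -14 - 14*U (Y(l, U) = -14*U - 14 = -14 - 14*U)
Y(-5*1, 26)**2 = (-14 - 14*26)**2 = (-14 - 364)**2 = (-378)**2 = 142884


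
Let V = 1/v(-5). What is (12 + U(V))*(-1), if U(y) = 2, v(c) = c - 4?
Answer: -14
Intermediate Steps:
v(c) = -4 + c
V = -⅑ (V = 1/(-4 - 5) = 1/(-9) = -⅑ ≈ -0.11111)
(12 + U(V))*(-1) = (12 + 2)*(-1) = 14*(-1) = -14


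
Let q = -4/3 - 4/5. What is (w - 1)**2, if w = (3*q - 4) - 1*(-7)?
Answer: 484/25 ≈ 19.360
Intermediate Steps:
q = -32/15 (q = -4*1/3 - 4*1/5 = -4/3 - 4/5 = -32/15 ≈ -2.1333)
w = -17/5 (w = (3*(-32/15) - 4) - 1*(-7) = (-32/5 - 4) + 7 = -52/5 + 7 = -17/5 ≈ -3.4000)
(w - 1)**2 = (-17/5 - 1)**2 = (-22/5)**2 = 484/25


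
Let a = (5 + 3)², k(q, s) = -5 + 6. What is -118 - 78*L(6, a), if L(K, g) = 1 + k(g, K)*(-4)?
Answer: 116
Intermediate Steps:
k(q, s) = 1
a = 64 (a = 8² = 64)
L(K, g) = -3 (L(K, g) = 1 + 1*(-4) = 1 - 4 = -3)
-118 - 78*L(6, a) = -118 - 78*(-3) = -118 + 234 = 116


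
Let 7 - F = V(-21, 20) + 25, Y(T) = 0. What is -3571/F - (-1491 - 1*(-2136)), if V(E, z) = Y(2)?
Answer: -8039/18 ≈ -446.61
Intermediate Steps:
V(E, z) = 0
F = -18 (F = 7 - (0 + 25) = 7 - 1*25 = 7 - 25 = -18)
-3571/F - (-1491 - 1*(-2136)) = -3571/(-18) - (-1491 - 1*(-2136)) = -3571*(-1/18) - (-1491 + 2136) = 3571/18 - 1*645 = 3571/18 - 645 = -8039/18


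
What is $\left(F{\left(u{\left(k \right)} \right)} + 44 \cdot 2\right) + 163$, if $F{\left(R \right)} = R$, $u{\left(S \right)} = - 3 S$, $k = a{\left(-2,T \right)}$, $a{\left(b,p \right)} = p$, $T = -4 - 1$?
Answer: $266$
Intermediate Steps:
$T = -5$ ($T = -4 - 1 = -5$)
$k = -5$
$\left(F{\left(u{\left(k \right)} \right)} + 44 \cdot 2\right) + 163 = \left(\left(-3\right) \left(-5\right) + 44 \cdot 2\right) + 163 = \left(15 + 88\right) + 163 = 103 + 163 = 266$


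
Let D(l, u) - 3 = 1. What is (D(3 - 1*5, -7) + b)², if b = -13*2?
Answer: 484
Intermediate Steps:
b = -26
D(l, u) = 4 (D(l, u) = 3 + 1 = 4)
(D(3 - 1*5, -7) + b)² = (4 - 26)² = (-22)² = 484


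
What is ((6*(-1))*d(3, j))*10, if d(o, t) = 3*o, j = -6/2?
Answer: -540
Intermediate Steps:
j = -3 (j = -6*½ = -3)
((6*(-1))*d(3, j))*10 = ((6*(-1))*(3*3))*10 = -6*9*10 = -54*10 = -540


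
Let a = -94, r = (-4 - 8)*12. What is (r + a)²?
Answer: 56644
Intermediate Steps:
r = -144 (r = -12*12 = -144)
(r + a)² = (-144 - 94)² = (-238)² = 56644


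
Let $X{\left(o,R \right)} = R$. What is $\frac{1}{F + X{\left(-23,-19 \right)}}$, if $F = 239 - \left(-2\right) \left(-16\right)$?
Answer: $\frac{1}{188} \approx 0.0053191$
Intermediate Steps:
$F = 207$ ($F = 239 - 32 = 207$)
$\frac{1}{F + X{\left(-23,-19 \right)}} = \frac{1}{207 - 19} = \frac{1}{188}$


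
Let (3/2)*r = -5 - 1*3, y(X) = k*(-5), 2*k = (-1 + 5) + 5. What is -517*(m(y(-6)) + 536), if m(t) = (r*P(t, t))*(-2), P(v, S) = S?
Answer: -153032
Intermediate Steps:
k = 9/2 (k = ((-1 + 5) + 5)/2 = (4 + 5)/2 = (1/2)*9 = 9/2 ≈ 4.5000)
y(X) = -45/2 (y(X) = (9/2)*(-5) = -45/2)
r = -16/3 (r = 2*(-5 - 1*3)/3 = 2*(-5 - 3)/3 = (2/3)*(-8) = -16/3 ≈ -5.3333)
m(t) = 32*t/3 (m(t) = -16*t/3*(-2) = 32*t/3)
-517*(m(y(-6)) + 536) = -517*((32/3)*(-45/2) + 536) = -517*(-240 + 536) = -517*296 = -153032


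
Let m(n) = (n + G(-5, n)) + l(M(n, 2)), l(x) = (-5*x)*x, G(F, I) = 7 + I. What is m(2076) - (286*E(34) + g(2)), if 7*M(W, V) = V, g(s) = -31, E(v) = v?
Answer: -271186/49 ≈ -5534.4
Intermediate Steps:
M(W, V) = V/7
l(x) = -5*x**2
m(n) = 323/49 + 2*n (m(n) = (n + (7 + n)) - 5*((1/7)*2)**2 = (7 + 2*n) - 5*(2/7)**2 = (7 + 2*n) - 5*4/49 = (7 + 2*n) - 20/49 = 323/49 + 2*n)
m(2076) - (286*E(34) + g(2)) = (323/49 + 2*2076) - (286*34 - 31) = (323/49 + 4152) - (9724 - 31) = 203771/49 - 1*9693 = 203771/49 - 9693 = -271186/49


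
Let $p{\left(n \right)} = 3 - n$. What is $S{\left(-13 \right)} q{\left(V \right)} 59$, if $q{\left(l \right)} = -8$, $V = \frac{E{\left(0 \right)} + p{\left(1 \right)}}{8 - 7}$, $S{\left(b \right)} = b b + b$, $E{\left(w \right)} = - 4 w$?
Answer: $-73632$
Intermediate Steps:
$S{\left(b \right)} = b + b^{2}$ ($S{\left(b \right)} = b^{2} + b = b + b^{2}$)
$V = 2$ ($V = \frac{\left(-4\right) 0 + \left(3 - 1\right)}{8 - 7} = \frac{0 + \left(3 - 1\right)}{1} = \left(0 + 2\right) 1 = 2 \cdot 1 = 2$)
$S{\left(-13 \right)} q{\left(V \right)} 59 = - 13 \left(1 - 13\right) \left(-8\right) 59 = \left(-13\right) \left(-12\right) \left(-8\right) 59 = 156 \left(-8\right) 59 = \left(-1248\right) 59 = -73632$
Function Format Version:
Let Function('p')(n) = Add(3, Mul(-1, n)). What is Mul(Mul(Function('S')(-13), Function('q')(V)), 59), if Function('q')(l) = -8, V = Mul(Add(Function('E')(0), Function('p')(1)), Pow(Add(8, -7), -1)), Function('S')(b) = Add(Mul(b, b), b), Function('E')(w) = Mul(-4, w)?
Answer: -73632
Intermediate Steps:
Function('S')(b) = Add(b, Pow(b, 2)) (Function('S')(b) = Add(Pow(b, 2), b) = Add(b, Pow(b, 2)))
V = 2 (V = Mul(Add(Mul(-4, 0), Add(3, Mul(-1, 1))), Pow(Add(8, -7), -1)) = Mul(Add(0, Add(3, -1)), Pow(1, -1)) = Mul(Add(0, 2), 1) = Mul(2, 1) = 2)
Mul(Mul(Function('S')(-13), Function('q')(V)), 59) = Mul(Mul(Mul(-13, Add(1, -13)), -8), 59) = Mul(Mul(Mul(-13, -12), -8), 59) = Mul(Mul(156, -8), 59) = Mul(-1248, 59) = -73632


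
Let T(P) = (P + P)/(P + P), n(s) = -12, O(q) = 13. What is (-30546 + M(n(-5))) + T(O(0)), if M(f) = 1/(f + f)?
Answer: -733081/24 ≈ -30545.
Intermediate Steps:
M(f) = 1/(2*f)
T(P) = 1 (T(P) = (2*P)/((2*P)) = (2*P)*(1/(2*P)) = 1)
(-30546 + M(n(-5))) + T(O(0)) = (-30546 + (½)/(-12)) + 1 = (-30546 + (½)*(-1/12)) + 1 = (-30546 - 1/24) + 1 = -733105/24 + 1 = -733081/24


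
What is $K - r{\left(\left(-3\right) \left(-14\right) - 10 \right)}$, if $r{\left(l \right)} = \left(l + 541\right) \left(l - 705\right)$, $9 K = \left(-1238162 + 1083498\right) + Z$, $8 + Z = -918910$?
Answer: $\frac{2397079}{9} \approx 2.6634 \cdot 10^{5}$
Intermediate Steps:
$Z = -918918$ ($Z = -8 - 918910 = -918918$)
$K = - \frac{1073582}{9}$ ($K = \frac{\left(-1238162 + 1083498\right) - 918918}{9} = \frac{-154664 - 918918}{9} = \frac{1}{9} \left(-1073582\right) = - \frac{1073582}{9} \approx -1.1929 \cdot 10^{5}$)
$r{\left(l \right)} = \left(-705 + l\right) \left(541 + l\right)$ ($r{\left(l \right)} = \left(541 + l\right) \left(-705 + l\right) = \left(-705 + l\right) \left(541 + l\right)$)
$K - r{\left(\left(-3\right) \left(-14\right) - 10 \right)} = - \frac{1073582}{9} - \left(-381405 + \left(\left(-3\right) \left(-14\right) - 10\right)^{2} - 164 \left(\left(-3\right) \left(-14\right) - 10\right)\right) = - \frac{1073582}{9} - \left(-381405 + \left(42 - 10\right)^{2} - 164 \left(42 - 10\right)\right) = - \frac{1073582}{9} - \left(-381405 + 32^{2} - 5248\right) = - \frac{1073582}{9} - \left(-381405 + 1024 - 5248\right) = - \frac{1073582}{9} - -385629 = - \frac{1073582}{9} + 385629 = \frac{2397079}{9}$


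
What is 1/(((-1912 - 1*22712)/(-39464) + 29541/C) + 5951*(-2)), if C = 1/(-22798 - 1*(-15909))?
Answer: -4933/1003963421905 ≈ -4.9135e-9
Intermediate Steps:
C = -1/6889 (C = 1/(-22798 + 15909) = 1/(-6889) = -1/6889 ≈ -0.00014516)
1/(((-1912 - 1*22712)/(-39464) + 29541/C) + 5951*(-2)) = 1/(((-1912 - 1*22712)/(-39464) + 29541/(-1/6889)) + 5951*(-2)) = 1/(((-1912 - 22712)*(-1/39464) + 29541*(-6889)) - 11902) = 1/((-24624*(-1/39464) - 203507949) - 11902) = 1/((3078/4933 - 203507949) - 11902) = 1/(-1003904709339/4933 - 11902) = 1/(-1003963421905/4933) = -4933/1003963421905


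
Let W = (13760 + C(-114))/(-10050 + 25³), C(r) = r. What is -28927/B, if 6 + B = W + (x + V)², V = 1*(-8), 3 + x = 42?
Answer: -161268025/5337771 ≈ -30.213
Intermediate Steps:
x = 39 (x = -3 + 42 = 39)
V = -8
W = 13646/5575 (W = (13760 - 114)/(-10050 + 25³) = 13646/(-10050 + 15625) = 13646/5575 ≈ 2.4477)
B = 5337771/5575 (B = -6 + (13646/5575 + (39 - 8)²) = -6 + (13646/5575 + 31²) = -6 + (13646/5575 + 961) = -6 + 5371221/5575 = 5337771/5575 ≈ 957.45)
-28927/B = -28927/5337771/5575 = -28927*5575/5337771 = -161268025/5337771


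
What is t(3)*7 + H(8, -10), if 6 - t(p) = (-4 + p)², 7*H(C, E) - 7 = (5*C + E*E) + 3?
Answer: 395/7 ≈ 56.429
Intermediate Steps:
H(C, E) = 10/7 + E²/7 + 5*C/7 (H(C, E) = 1 + ((5*C + E*E) + 3)/7 = 1 + ((5*C + E²) + 3)/7 = 1 + ((E² + 5*C) + 3)/7 = 1 + (3 + E² + 5*C)/7 = 1 + (3/7 + E²/7 + 5*C/7) = 10/7 + E²/7 + 5*C/7)
t(p) = 6 - (-4 + p)²
t(3)*7 + H(8, -10) = (6 - (-4 + 3)²)*7 + (10/7 + (⅐)*(-10)² + (5/7)*8) = (6 - 1*(-1)²)*7 + (10/7 + (⅐)*100 + 40/7) = (6 - 1*1)*7 + (10/7 + 100/7 + 40/7) = (6 - 1)*7 + 150/7 = 5*7 + 150/7 = 35 + 150/7 = 395/7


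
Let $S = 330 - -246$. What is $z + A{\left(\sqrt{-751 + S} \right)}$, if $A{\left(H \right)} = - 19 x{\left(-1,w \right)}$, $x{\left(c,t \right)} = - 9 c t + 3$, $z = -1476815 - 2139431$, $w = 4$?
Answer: $-3616987$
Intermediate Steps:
$z = -3616246$
$x{\left(c,t \right)} = 3 - 9 c t$ ($x{\left(c,t \right)} = - 9 c t + 3 = 3 - 9 c t$)
$S = 576$ ($S = 330 + 246 = 576$)
$A{\left(H \right)} = -741$ ($A{\left(H \right)} = - 19 \left(3 - \left(-9\right) 4\right) = - 19 \left(3 + 36\right) = \left(-19\right) 39 = -741$)
$z + A{\left(\sqrt{-751 + S} \right)} = -3616246 - 741 = -3616987$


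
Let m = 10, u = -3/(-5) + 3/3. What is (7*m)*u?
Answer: 112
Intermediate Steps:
u = 8/5 (u = -3*(-⅕) + 3*(⅓) = ⅗ + 1 = 8/5 ≈ 1.6000)
(7*m)*u = (7*10)*(8/5) = 70*(8/5) = 112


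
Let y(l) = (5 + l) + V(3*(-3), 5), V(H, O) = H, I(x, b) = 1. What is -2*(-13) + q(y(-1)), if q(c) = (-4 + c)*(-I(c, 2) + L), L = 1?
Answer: 26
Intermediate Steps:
y(l) = -4 + l (y(l) = (5 + l) + 3*(-3) = (5 + l) - 9 = -4 + l)
q(c) = 0 (q(c) = (-4 + c)*(-1*1 + 1) = (-4 + c)*(-1 + 1) = (-4 + c)*0 = 0)
-2*(-13) + q(y(-1)) = -2*(-13) + 0 = 26 + 0 = 26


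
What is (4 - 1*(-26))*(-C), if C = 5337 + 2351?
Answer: -230640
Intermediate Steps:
C = 7688
(4 - 1*(-26))*(-C) = (4 - 1*(-26))*(-1*7688) = (4 + 26)*(-7688) = 30*(-7688) = -230640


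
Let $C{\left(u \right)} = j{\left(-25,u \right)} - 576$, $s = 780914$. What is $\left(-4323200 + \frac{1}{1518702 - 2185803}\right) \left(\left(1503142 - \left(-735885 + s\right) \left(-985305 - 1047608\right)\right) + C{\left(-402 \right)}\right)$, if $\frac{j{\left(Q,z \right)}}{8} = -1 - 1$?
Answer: $- \frac{264006818117516454108427}{667101} \approx -3.9575 \cdot 10^{17}$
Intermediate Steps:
$j{\left(Q,z \right)} = -16$ ($j{\left(Q,z \right)} = 8 \left(-1 - 1\right) = 8 \left(-2\right) = -16$)
$C{\left(u \right)} = -592$ ($C{\left(u \right)} = -16 - 576 = -592$)
$\left(-4323200 + \frac{1}{1518702 - 2185803}\right) \left(\left(1503142 - \left(-735885 + s\right) \left(-985305 - 1047608\right)\right) + C{\left(-402 \right)}\right) = \left(-4323200 + \frac{1}{1518702 - 2185803}\right) \left(\left(1503142 - \left(-735885 + 780914\right) \left(-985305 - 1047608\right)\right) - 592\right) = \left(-4323200 + \frac{1}{-667101}\right) \left(\left(1503142 - 45029 \left(-2032913\right)\right) - 592\right) = \left(-4323200 - \frac{1}{667101}\right) \left(\left(1503142 - -91540039477\right) - 592\right) = - \frac{2884011043201 \left(\left(1503142 + 91540039477\right) - 592\right)}{667101} = - \frac{2884011043201 \left(91541542619 - 592\right)}{667101} = \left(- \frac{2884011043201}{667101}\right) 91541542027 = - \frac{264006818117516454108427}{667101}$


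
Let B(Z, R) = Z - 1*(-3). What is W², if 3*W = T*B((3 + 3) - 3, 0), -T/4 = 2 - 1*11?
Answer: 5184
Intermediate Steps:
B(Z, R) = 3 + Z (B(Z, R) = Z + 3 = 3 + Z)
T = 36 (T = -4*(2 - 1*11) = -4*(2 - 11) = -4*(-9) = 36)
W = 72 (W = (36*(3 + ((3 + 3) - 3)))/3 = (36*(3 + (6 - 3)))/3 = (36*(3 + 3))/3 = (36*6)/3 = (⅓)*216 = 72)
W² = 72² = 5184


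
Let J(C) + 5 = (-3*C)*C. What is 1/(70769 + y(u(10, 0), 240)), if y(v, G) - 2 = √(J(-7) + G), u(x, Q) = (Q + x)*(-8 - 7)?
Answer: 70771/5008534353 - 2*√22/5008534353 ≈ 1.4128e-5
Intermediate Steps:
J(C) = -5 - 3*C² (J(C) = -5 + (-3*C)*C = -5 - 3*C²)
u(x, Q) = -15*Q - 15*x (u(x, Q) = (Q + x)*(-15) = -15*Q - 15*x)
y(v, G) = 2 + √(-152 + G) (y(v, G) = 2 + √((-5 - 3*(-7)²) + G) = 2 + √((-5 - 3*49) + G) = 2 + √((-5 - 147) + G) = 2 + √(-152 + G))
1/(70769 + y(u(10, 0), 240)) = 1/(70769 + (2 + √(-152 + 240))) = 1/(70769 + (2 + √88)) = 1/(70769 + (2 + 2*√22)) = 1/(70771 + 2*√22)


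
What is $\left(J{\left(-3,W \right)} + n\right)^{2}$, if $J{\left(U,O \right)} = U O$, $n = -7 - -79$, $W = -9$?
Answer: $9801$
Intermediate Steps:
$n = 72$ ($n = -7 + 79 = 72$)
$J{\left(U,O \right)} = O U$
$\left(J{\left(-3,W \right)} + n\right)^{2} = \left(\left(-9\right) \left(-3\right) + 72\right)^{2} = \left(27 + 72\right)^{2} = 99^{2} = 9801$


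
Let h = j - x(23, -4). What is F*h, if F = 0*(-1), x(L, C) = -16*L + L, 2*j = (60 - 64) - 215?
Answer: 0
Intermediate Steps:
j = -219/2 (j = ((60 - 64) - 215)/2 = (-4 - 215)/2 = (½)*(-219) = -219/2 ≈ -109.50)
x(L, C) = -15*L
h = 471/2 (h = -219/2 - (-15)*23 = -219/2 - 1*(-345) = -219/2 + 345 = 471/2 ≈ 235.50)
F = 0
F*h = 0*(471/2) = 0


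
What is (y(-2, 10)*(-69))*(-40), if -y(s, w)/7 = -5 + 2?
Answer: 57960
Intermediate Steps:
y(s, w) = 21 (y(s, w) = -7*(-5 + 2) = -7*(-3) = 21)
(y(-2, 10)*(-69))*(-40) = (21*(-69))*(-40) = -1449*(-40) = 57960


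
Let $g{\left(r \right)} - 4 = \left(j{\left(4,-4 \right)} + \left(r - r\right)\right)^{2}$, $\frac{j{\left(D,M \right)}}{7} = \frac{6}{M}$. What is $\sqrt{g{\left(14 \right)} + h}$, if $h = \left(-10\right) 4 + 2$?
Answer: $\frac{\sqrt{305}}{2} \approx 8.7321$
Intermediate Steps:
$j{\left(D,M \right)} = \frac{42}{M}$ ($j{\left(D,M \right)} = 7 \frac{6}{M} = \frac{42}{M}$)
$h = -38$ ($h = -40 + 2 = -38$)
$g{\left(r \right)} = \frac{457}{4}$ ($g{\left(r \right)} = 4 + \left(\frac{42}{-4} + \left(r - r\right)\right)^{2} = 4 + \left(42 \left(- \frac{1}{4}\right) + 0\right)^{2} = 4 + \left(- \frac{21}{2} + 0\right)^{2} = 4 + \left(- \frac{21}{2}\right)^{2} = 4 + \frac{441}{4} = \frac{457}{4}$)
$\sqrt{g{\left(14 \right)} + h} = \sqrt{\frac{457}{4} - 38} = \sqrt{\frac{305}{4}} = \frac{\sqrt{305}}{2}$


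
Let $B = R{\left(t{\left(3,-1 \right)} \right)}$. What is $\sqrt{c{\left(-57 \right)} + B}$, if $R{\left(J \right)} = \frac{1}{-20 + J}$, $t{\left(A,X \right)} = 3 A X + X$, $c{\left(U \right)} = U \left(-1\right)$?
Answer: $\frac{\sqrt{51270}}{30} \approx 7.5476$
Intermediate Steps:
$c{\left(U \right)} = - U$
$t{\left(A,X \right)} = X + 3 A X$ ($t{\left(A,X \right)} = 3 A X + X = X + 3 A X$)
$B = - \frac{1}{30}$ ($B = \frac{1}{-20 - \left(1 + 3 \cdot 3\right)} = \frac{1}{-20 - \left(1 + 9\right)} = \frac{1}{-20 - 10} = \frac{1}{-30} = - \frac{1}{30} \approx -0.033333$)
$\sqrt{c{\left(-57 \right)} + B} = \sqrt{\left(-1\right) \left(-57\right) - \frac{1}{30}} = \sqrt{57 - \frac{1}{30}} = \sqrt{\frac{1709}{30}} = \frac{\sqrt{51270}}{30}$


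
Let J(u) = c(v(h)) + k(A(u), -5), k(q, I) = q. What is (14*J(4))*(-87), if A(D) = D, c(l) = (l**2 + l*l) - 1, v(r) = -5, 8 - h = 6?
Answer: -64554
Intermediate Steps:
h = 2 (h = 8 - 1*6 = 8 - 6 = 2)
c(l) = -1 + 2*l**2 (c(l) = (l**2 + l**2) - 1 = 2*l**2 - 1 = -1 + 2*l**2)
J(u) = 49 + u (J(u) = (-1 + 2*(-5)**2) + u = (-1 + 2*25) + u = (-1 + 50) + u = 49 + u)
(14*J(4))*(-87) = (14*(49 + 4))*(-87) = (14*53)*(-87) = 742*(-87) = -64554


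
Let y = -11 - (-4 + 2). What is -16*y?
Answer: 144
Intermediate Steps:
y = -9 (y = -11 - 1*(-2) = -11 + 2 = -9)
-16*y = -16*(-9) = 144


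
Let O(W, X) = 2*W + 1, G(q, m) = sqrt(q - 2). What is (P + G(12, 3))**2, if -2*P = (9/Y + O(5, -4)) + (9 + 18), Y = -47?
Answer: 3246089/8836 - 1777*sqrt(10)/47 ≈ 247.81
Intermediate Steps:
G(q, m) = sqrt(-2 + q)
O(W, X) = 1 + 2*W
P = -1777/94 (P = -((9/(-47) + (1 + 2*5)) + (9 + 18))/2 = -((9*(-1/47) + (1 + 10)) + 27)/2 = -((-9/47 + 11) + 27)/2 = -(508/47 + 27)/2 = -1/2*1777/47 = -1777/94 ≈ -18.904)
(P + G(12, 3))**2 = (-1777/94 + sqrt(-2 + 12))**2 = (-1777/94 + sqrt(10))**2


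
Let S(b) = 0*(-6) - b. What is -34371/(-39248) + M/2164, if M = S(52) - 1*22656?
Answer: -204216185/21233168 ≈ -9.6178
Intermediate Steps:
S(b) = -b (S(b) = 0 - b = -b)
M = -22708 (M = -1*52 - 1*22656 = -52 - 22656 = -22708)
-34371/(-39248) + M/2164 = -34371/(-39248) - 22708/2164 = -34371*(-1/39248) - 22708*1/2164 = 34371/39248 - 5677/541 = -204216185/21233168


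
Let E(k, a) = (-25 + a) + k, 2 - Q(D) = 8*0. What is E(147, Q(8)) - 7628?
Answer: -7504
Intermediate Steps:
Q(D) = 2 (Q(D) = 2 - 8*0 = 2 - 1*0 = 2 + 0 = 2)
E(k, a) = -25 + a + k
E(147, Q(8)) - 7628 = (-25 + 2 + 147) - 7628 = 124 - 7628 = -7504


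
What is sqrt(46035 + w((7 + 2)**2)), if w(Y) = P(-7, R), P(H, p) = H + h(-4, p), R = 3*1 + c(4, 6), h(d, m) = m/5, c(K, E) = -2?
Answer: sqrt(1150705)/5 ≈ 214.54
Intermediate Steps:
h(d, m) = m/5 (h(d, m) = m*(1/5) = m/5)
R = 1 (R = 3*1 - 2 = 3 - 2 = 1)
P(H, p) = H + p/5
w(Y) = -34/5 (w(Y) = -7 + (1/5)*1 = -7 + 1/5 = -34/5)
sqrt(46035 + w((7 + 2)**2)) = sqrt(46035 - 34/5) = sqrt(230141/5) = sqrt(1150705)/5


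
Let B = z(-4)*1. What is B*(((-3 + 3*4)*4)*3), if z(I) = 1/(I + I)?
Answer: -27/2 ≈ -13.500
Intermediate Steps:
z(I) = 1/(2*I)
B = -⅛ (B = ((½)/(-4))*1 = ((½)*(-¼))*1 = -⅛*1 = -⅛ ≈ -0.12500)
B*(((-3 + 3*4)*4)*3) = -(-3 + 3*4)*4*3/8 = -(-3 + 12)*4*3/8 = -9*4*3/8 = -9*3/2 = -⅛*108 = -27/2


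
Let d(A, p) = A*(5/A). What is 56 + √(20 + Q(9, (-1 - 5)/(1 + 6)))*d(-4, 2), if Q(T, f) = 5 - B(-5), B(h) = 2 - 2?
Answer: 81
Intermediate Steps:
B(h) = 0
Q(T, f) = 5 (Q(T, f) = 5 - 1*0 = 5 + 0 = 5)
d(A, p) = 5
56 + √(20 + Q(9, (-1 - 5)/(1 + 6)))*d(-4, 2) = 56 + √(20 + 5)*5 = 56 + √25*5 = 56 + 5*5 = 56 + 25 = 81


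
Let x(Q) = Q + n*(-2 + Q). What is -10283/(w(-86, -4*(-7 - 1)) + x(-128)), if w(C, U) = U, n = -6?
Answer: -10283/684 ≈ -15.034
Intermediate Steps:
x(Q) = 12 - 5*Q (x(Q) = Q - 6*(-2 + Q) = Q + (12 - 6*Q) = 12 - 5*Q)
-10283/(w(-86, -4*(-7 - 1)) + x(-128)) = -10283/(-4*(-7 - 1) + (12 - 5*(-128))) = -10283/(-4*(-8) + (12 + 640)) = -10283/(32 + 652) = -10283/684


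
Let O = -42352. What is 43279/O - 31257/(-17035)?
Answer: 586538699/721466320 ≈ 0.81298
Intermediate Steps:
43279/O - 31257/(-17035) = 43279/(-42352) - 31257/(-17035) = 43279*(-1/42352) - 31257*(-1/17035) = -43279/42352 + 31257/17035 = 586538699/721466320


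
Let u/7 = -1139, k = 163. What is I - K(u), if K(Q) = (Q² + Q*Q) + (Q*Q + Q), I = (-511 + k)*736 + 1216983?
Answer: -189737359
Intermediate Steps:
u = -7973 (u = 7*(-1139) = -7973)
I = 960855 (I = (-511 + 163)*736 + 1216983 = -348*736 + 1216983 = -256128 + 1216983 = 960855)
K(Q) = Q + 3*Q² (K(Q) = (Q² + Q²) + (Q² + Q) = 2*Q² + (Q + Q²) = Q + 3*Q²)
I - K(u) = 960855 - (-7973)*(1 + 3*(-7973)) = 960855 - (-7973)*(1 - 23919) = 960855 - (-7973)*(-23918) = 960855 - 1*190698214 = 960855 - 190698214 = -189737359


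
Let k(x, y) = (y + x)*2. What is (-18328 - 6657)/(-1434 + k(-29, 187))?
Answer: 24985/1118 ≈ 22.348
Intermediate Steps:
k(x, y) = 2*x + 2*y (k(x, y) = (x + y)*2 = 2*x + 2*y)
(-18328 - 6657)/(-1434 + k(-29, 187)) = (-18328 - 6657)/(-1434 + (2*(-29) + 2*187)) = -24985/(-1434 + (-58 + 374)) = -24985/(-1434 + 316) = -24985/(-1118) = -24985*(-1/1118) = 24985/1118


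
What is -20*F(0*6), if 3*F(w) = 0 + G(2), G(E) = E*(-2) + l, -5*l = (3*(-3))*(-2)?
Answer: 152/3 ≈ 50.667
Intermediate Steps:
l = -18/5 (l = -3*(-3)*(-2)/5 = -(-9)*(-2)/5 = -⅕*18 = -18/5 ≈ -3.6000)
G(E) = -18/5 - 2*E (G(E) = E*(-2) - 18/5 = -2*E - 18/5 = -18/5 - 2*E)
F(w) = -38/15 (F(w) = (0 + (-18/5 - 2*2))/3 = (0 + (-18/5 - 4))/3 = (0 - 38/5)/3 = (⅓)*(-38/5) = -38/15)
-20*F(0*6) = -20*(-38/15) = 152/3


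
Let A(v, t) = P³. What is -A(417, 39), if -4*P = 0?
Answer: 0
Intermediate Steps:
P = 0 (P = -¼*0 = 0)
A(v, t) = 0 (A(v, t) = 0³ = 0)
-A(417, 39) = -1*0 = 0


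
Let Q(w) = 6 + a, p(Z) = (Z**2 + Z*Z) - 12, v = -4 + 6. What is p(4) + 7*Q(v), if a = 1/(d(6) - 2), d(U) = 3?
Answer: 69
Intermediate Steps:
v = 2
a = 1 (a = 1/(3 - 2) = 1/1 = 1)
p(Z) = -12 + 2*Z**2 (p(Z) = (Z**2 + Z**2) - 12 = 2*Z**2 - 12 = -12 + 2*Z**2)
Q(w) = 7 (Q(w) = 6 + 1 = 7)
p(4) + 7*Q(v) = (-12 + 2*4**2) + 7*7 = (-12 + 2*16) + 49 = (-12 + 32) + 49 = 20 + 49 = 69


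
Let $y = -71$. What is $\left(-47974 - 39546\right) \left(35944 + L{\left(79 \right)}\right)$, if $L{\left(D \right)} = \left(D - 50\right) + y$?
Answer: $-3142143040$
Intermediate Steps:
$L{\left(D \right)} = -121 + D$ ($L{\left(D \right)} = \left(D - 50\right) - 71 = \left(-50 + D\right) - 71 = -121 + D$)
$\left(-47974 - 39546\right) \left(35944 + L{\left(79 \right)}\right) = \left(-47974 - 39546\right) \left(35944 + \left(-121 + 79\right)\right) = - 87520 \left(35944 - 42\right) = \left(-87520\right) 35902 = -3142143040$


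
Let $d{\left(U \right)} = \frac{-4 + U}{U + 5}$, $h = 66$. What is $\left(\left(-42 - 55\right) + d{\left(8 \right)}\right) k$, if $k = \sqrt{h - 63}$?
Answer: $- \frac{1257 \sqrt{3}}{13} \approx -167.48$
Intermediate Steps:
$d{\left(U \right)} = \frac{-4 + U}{5 + U}$
$k = \sqrt{3}$ ($k = \sqrt{66 - 63} = \sqrt{3} \approx 1.732$)
$\left(\left(-42 - 55\right) + d{\left(8 \right)}\right) k = \left(\left(-42 - 55\right) + \frac{-4 + 8}{5 + 8}\right) \sqrt{3} = \left(-97 + \frac{1}{13} \cdot 4\right) \sqrt{3} = \left(-97 + \frac{4}{13}\right) \sqrt{3} = - \frac{1257 \sqrt{3}}{13}$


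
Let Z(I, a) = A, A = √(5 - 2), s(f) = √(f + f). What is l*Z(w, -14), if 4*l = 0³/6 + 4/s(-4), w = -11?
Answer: -I*√6/4 ≈ -0.61237*I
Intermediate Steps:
s(f) = √2*√f (s(f) = √(2*f) = √2*√f)
l = -I*√2/4 (l = (0³/6 + 4/((√2*√(-4))))/4 = (0*(⅙) + 4/((√2*(2*I))))/4 = (0 + 4/((2*I*√2)))/4 = (0 + 4*(-I*√2/4))/4 = (0 - I*√2)/4 = (-I*√2)/4 = -I*√2/4 ≈ -0.35355*I)
A = √3 ≈ 1.7320
Z(I, a) = √3
l*Z(w, -14) = (-I*√2/4)*√3 = -I*√6/4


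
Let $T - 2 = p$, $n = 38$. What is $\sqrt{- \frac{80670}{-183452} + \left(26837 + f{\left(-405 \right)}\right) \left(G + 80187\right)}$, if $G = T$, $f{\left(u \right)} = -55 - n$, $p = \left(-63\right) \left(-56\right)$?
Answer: $\frac{\sqrt{18837572247070486258}}{91726} \approx 47317.0$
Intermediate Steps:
$p = 3528$
$T = 3530$ ($T = 2 + 3528 = 3530$)
$f{\left(u \right)} = -93$ ($f{\left(u \right)} = -55 - 38 = -93$)
$G = 3530$
$\sqrt{- \frac{80670}{-183452} + \left(26837 + f{\left(-405 \right)}\right) \left(G + 80187\right)} = \sqrt{- \frac{80670}{-183452} + \left(26837 - 93\right) \left(3530 + 80187\right)} = \sqrt{\left(-80670\right) \left(- \frac{1}{183452}\right) + 26744 \cdot 83717} = \sqrt{\frac{40335}{91726} + 2238927448} = \sqrt{\frac{205367859135583}{91726}} = \frac{\sqrt{18837572247070486258}}{91726}$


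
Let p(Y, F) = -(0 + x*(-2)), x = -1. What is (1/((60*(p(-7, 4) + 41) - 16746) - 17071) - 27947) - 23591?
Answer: -1622261627/31477 ≈ -51538.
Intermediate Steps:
p(Y, F) = -2 (p(Y, F) = -(0 - 1*(-2)) = -(0 + 2) = -1*2 = -2)
(1/((60*(p(-7, 4) + 41) - 16746) - 17071) - 27947) - 23591 = (1/((60*(-2 + 41) - 16746) - 17071) - 27947) - 23591 = (1/((60*39 - 16746) - 17071) - 27947) - 23591 = (1/((2340 - 16746) - 17071) - 27947) - 23591 = (1/(-14406 - 17071) - 27947) - 23591 = (1/(-31477) - 27947) - 23591 = (-1/31477 - 27947) - 23591 = -879687720/31477 - 23591 = -1622261627/31477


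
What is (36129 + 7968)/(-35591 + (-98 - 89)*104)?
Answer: -44097/55039 ≈ -0.80120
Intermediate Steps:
(36129 + 7968)/(-35591 + (-98 - 89)*104) = 44097/(-35591 - 187*104) = 44097/(-35591 - 19448) = 44097/(-55039) = 44097*(-1/55039) = -44097/55039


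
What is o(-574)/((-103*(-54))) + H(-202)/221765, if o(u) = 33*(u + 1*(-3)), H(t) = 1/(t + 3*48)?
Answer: -20409366061/5961708495 ≈ -3.4234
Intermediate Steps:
H(t) = 1/(144 + t) (H(t) = 1/(t + 144) = 1/(144 + t))
o(u) = -99 + 33*u (o(u) = 33*(u - 3) = 33*(-3 + u) = -99 + 33*u)
o(-574)/((-103*(-54))) + H(-202)/221765 = (-99 + 33*(-574))/((-103*(-54))) + 1/((144 - 202)*221765) = (-99 - 18942)/5562 + (1/221765)/(-58) = -19041*1/5562 - 1/58*1/221765 = -6347/1854 - 1/12862370 = -20409366061/5961708495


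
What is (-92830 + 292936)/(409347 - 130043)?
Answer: 100053/139652 ≈ 0.71644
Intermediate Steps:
(-92830 + 292936)/(409347 - 130043) = 200106/279304 = 200106*(1/279304) = 100053/139652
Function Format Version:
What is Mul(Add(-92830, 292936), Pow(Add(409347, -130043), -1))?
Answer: Rational(100053, 139652) ≈ 0.71644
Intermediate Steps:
Mul(Add(-92830, 292936), Pow(Add(409347, -130043), -1)) = Mul(200106, Pow(279304, -1)) = Mul(200106, Rational(1, 279304)) = Rational(100053, 139652)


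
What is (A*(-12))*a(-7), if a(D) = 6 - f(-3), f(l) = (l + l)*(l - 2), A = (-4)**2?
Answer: 4608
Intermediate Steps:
A = 16
f(l) = 2*l*(-2 + l) (f(l) = (2*l)*(-2 + l) = 2*l*(-2 + l))
a(D) = -24 (a(D) = 6 - 2*(-3)*(-2 - 3) = 6 - 2*(-3)*(-5) = 6 - 1*30 = 6 - 30 = -24)
(A*(-12))*a(-7) = (16*(-12))*(-24) = -192*(-24) = 4608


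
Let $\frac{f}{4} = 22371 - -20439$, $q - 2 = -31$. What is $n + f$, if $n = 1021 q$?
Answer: $141631$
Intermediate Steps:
$q = -29$ ($q = 2 - 31 = -29$)
$n = -29609$ ($n = 1021 \left(-29\right) = -29609$)
$f = 171240$ ($f = 4 \left(22371 - -20439\right) = 4 \left(22371 + 20439\right) = 4 \cdot 42810 = 171240$)
$n + f = -29609 + 171240 = 141631$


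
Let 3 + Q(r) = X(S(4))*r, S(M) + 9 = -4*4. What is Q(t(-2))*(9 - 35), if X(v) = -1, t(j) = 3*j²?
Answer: 390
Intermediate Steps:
S(M) = -25 (S(M) = -9 - 4*4 = -9 - 16 = -25)
Q(r) = -3 - r
Q(t(-2))*(9 - 35) = (-3 - 3*(-2)²)*(9 - 35) = (-3 - 3*4)*(-26) = (-3 - 1*12)*(-26) = (-3 - 12)*(-26) = -15*(-26) = 390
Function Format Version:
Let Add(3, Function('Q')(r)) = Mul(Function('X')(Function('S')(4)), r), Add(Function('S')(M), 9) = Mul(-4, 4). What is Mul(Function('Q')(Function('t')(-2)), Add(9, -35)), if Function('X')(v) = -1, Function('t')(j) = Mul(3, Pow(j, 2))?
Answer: 390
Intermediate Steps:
Function('S')(M) = -25 (Function('S')(M) = Add(-9, Mul(-4, 4)) = Add(-9, -16) = -25)
Function('Q')(r) = Add(-3, Mul(-1, r))
Mul(Function('Q')(Function('t')(-2)), Add(9, -35)) = Mul(Add(-3, Mul(-1, Mul(3, Pow(-2, 2)))), Add(9, -35)) = Mul(Add(-3, Mul(-1, Mul(3, 4))), -26) = Mul(Add(-3, Mul(-1, 12)), -26) = Mul(Add(-3, -12), -26) = Mul(-15, -26) = 390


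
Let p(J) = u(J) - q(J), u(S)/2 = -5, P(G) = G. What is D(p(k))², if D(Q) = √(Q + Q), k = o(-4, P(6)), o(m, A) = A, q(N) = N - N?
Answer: -20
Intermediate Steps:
q(N) = 0
k = 6
u(S) = -10 (u(S) = 2*(-5) = -10)
p(J) = -10 (p(J) = -10 - 1*0 = -10 + 0 = -10)
D(Q) = √2*√Q (D(Q) = √(2*Q) = √2*√Q)
D(p(k))² = (√2*√(-10))² = (√2*(I*√10))² = (2*I*√5)² = -20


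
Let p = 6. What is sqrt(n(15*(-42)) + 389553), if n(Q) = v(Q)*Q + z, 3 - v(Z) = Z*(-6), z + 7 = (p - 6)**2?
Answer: 4*sqrt(173066) ≈ 1664.0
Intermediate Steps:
z = -7 (z = -7 + (6 - 6)**2 = -7 + 0**2 = -7 + 0 = -7)
v(Z) = 3 + 6*Z (v(Z) = 3 - Z*(-6) = 3 - (-6)*Z = 3 + 6*Z)
n(Q) = -7 + Q*(3 + 6*Q) (n(Q) = (3 + 6*Q)*Q - 7 = Q*(3 + 6*Q) - 7 = -7 + Q*(3 + 6*Q))
sqrt(n(15*(-42)) + 389553) = sqrt((-7 + 3*(15*(-42))*(1 + 2*(15*(-42)))) + 389553) = sqrt((-7 + 3*(-630)*(1 + 2*(-630))) + 389553) = sqrt((-7 + 3*(-630)*(1 - 1260)) + 389553) = sqrt((-7 + 3*(-630)*(-1259)) + 389553) = sqrt((-7 + 2379510) + 389553) = sqrt(2379503 + 389553) = sqrt(2769056) = 4*sqrt(173066)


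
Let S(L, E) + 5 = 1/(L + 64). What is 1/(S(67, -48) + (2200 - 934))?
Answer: 131/165192 ≈ 0.00079302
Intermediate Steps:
S(L, E) = -5 + 1/(64 + L) (S(L, E) = -5 + 1/(L + 64) = -5 + 1/(64 + L))
1/(S(67, -48) + (2200 - 934)) = 1/((-319 - 5*67)/(64 + 67) + (2200 - 934)) = 1/((-319 - 335)/131 + 1266) = 1/((1/131)*(-654) + 1266) = 1/(-654/131 + 1266) = 1/(165192/131) = 131/165192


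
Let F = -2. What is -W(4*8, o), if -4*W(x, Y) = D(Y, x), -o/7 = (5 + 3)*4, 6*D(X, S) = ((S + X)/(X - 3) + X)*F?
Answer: 12664/681 ≈ 18.596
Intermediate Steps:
D(X, S) = -X/3 - (S + X)/(3*(-3 + X)) (D(X, S) = (((S + X)/(X - 3) + X)*(-2))/6 = (((S + X)/(-3 + X) + X)*(-2))/6 = ((X + (S + X)/(-3 + X))*(-2))/6 = (-2*X - 2*(S + X)/(-3 + X))/6 = -X/3 - (S + X)/(3*(-3 + X)))
o = -224 (o = -7*(5 + 3)*4 = -56*4 = -7*32 = -224)
W(x, Y) = -(-x - Y² + 2*Y)/(12*(-3 + Y))
-W(4*8, o) = -(4*8 + (-224)² - 2*(-224))/(12*(-3 - 224)) = -(32 + 50176 + 448)/(12*(-227)) = -(-1)*50656/(12*227) = -1*(-12664/681) = 12664/681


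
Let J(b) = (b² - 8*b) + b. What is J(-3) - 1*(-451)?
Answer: 481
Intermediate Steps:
J(b) = b² - 7*b
J(-3) - 1*(-451) = -3*(-7 - 3) - 1*(-451) = -3*(-10) + 451 = 30 + 451 = 481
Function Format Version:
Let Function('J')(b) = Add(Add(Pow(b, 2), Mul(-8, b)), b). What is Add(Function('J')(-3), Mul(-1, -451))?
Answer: 481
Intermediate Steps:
Function('J')(b) = Add(Pow(b, 2), Mul(-7, b))
Add(Function('J')(-3), Mul(-1, -451)) = Add(Mul(-3, Add(-7, -3)), Mul(-1, -451)) = Add(Mul(-3, -10), 451) = Add(30, 451) = 481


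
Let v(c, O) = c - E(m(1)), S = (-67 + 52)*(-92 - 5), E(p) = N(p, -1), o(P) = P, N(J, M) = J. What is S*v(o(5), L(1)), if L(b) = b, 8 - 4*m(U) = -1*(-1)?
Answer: 18915/4 ≈ 4728.8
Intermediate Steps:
m(U) = 7/4 (m(U) = 2 - (-1)*(-1)/4 = 2 - ¼*1 = 2 - ¼ = 7/4)
E(p) = p
S = 1455 (S = -15*(-97) = 1455)
v(c, O) = -7/4 + c (v(c, O) = c - 1*7/4 = c - 7/4 = -7/4 + c)
S*v(o(5), L(1)) = 1455*(-7/4 + 5) = 1455*(13/4) = 18915/4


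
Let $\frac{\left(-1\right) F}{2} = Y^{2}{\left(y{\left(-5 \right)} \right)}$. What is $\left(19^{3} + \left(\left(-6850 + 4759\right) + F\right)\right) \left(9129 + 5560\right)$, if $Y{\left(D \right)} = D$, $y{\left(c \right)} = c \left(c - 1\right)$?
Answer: $43596952$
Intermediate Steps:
$y{\left(c \right)} = c \left(-1 + c\right)$
$F = -1800$ ($F = - 2 \left(- 5 \left(-1 - 5\right)\right)^{2} = - 2 \left(\left(-5\right) \left(-6\right)\right)^{2} = - 2 \cdot 30^{2} = \left(-2\right) 900 = -1800$)
$\left(19^{3} + \left(\left(-6850 + 4759\right) + F\right)\right) \left(9129 + 5560\right) = \left(19^{3} + \left(\left(-6850 + 4759\right) - 1800\right)\right) \left(9129 + 5560\right) = \left(6859 - 3891\right) 14689 = 2968 \cdot 14689 = 43596952$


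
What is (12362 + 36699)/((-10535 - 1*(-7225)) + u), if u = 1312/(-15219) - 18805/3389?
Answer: -2530428567651/171011141873 ≈ -14.797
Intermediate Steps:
u = -290639663/51577191 (u = 1312*(-1/15219) - 18805*1/3389 = -1312/15219 - 18805/3389 = -290639663/51577191 ≈ -5.6350)
(12362 + 36699)/((-10535 - 1*(-7225)) + u) = (12362 + 36699)/((-10535 - 1*(-7225)) - 290639663/51577191) = 49061/((-10535 + 7225) - 290639663/51577191) = 49061/(-3310 - 290639663/51577191) = 49061/(-171011141873/51577191) = 49061*(-51577191/171011141873) = -2530428567651/171011141873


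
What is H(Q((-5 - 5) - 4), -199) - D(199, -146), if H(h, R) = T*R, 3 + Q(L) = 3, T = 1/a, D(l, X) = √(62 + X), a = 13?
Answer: -199/13 - 2*I*√21 ≈ -15.308 - 9.1651*I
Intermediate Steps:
T = 1/13 ≈ 0.076923
Q(L) = 0 (Q(L) = -3 + 3 = 0)
H(h, R) = R/13
H(Q((-5 - 5) - 4), -199) - D(199, -146) = (1/13)*(-199) - √(62 - 146) = -199/13 - √(-84) = -199/13 - 2*I*√21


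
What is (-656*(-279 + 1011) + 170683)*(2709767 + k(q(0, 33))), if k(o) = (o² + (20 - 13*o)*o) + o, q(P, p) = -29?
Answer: -835385218594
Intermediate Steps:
k(o) = o + o² + o*(20 - 13*o) (k(o) = (o² + o*(20 - 13*o)) + o = o + o² + o*(20 - 13*o))
(-656*(-279 + 1011) + 170683)*(2709767 + k(q(0, 33))) = (-656*(-279 + 1011) + 170683)*(2709767 + 3*(-29)*(7 - 4*(-29))) = (-656*732 + 170683)*(2709767 + 3*(-29)*(7 + 116)) = (-480192 + 170683)*(2709767 + 3*(-29)*123) = -309509*(2709767 - 10701) = -309509*2699066 = -835385218594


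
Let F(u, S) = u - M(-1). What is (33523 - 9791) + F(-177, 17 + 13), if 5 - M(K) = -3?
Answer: 23547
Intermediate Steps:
M(K) = 8 (M(K) = 5 - 1*(-3) = 5 + 3 = 8)
F(u, S) = -8 + u (F(u, S) = u - 1*8 = u - 8 = -8 + u)
(33523 - 9791) + F(-177, 17 + 13) = (33523 - 9791) + (-8 - 177) = 23732 - 185 = 23547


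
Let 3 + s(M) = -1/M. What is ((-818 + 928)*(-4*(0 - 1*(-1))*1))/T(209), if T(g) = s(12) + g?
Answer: -5280/2471 ≈ -2.1368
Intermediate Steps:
s(M) = -3 - 1/M
T(g) = -37/12 + g (T(g) = (-3 - 1/12) + g = -37/12 + g)
((-818 + 928)*(-4*(0 - 1*(-1))*1))/T(209) = ((-818 + 928)*(-4*(0 - 1*(-1))*1))/(-37/12 + 209) = (110*(-4*(0 + 1)*1))/(2471/12) = (110*(-4*1*1))*(12/2471) = (110*(-4*1))*(12/2471) = (110*(-4))*(12/2471) = -440*12/2471 = -5280/2471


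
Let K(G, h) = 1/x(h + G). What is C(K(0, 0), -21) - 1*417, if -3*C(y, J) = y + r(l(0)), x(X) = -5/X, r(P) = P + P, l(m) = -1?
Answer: -1249/3 ≈ -416.33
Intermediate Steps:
r(P) = 2*P
K(G, h) = -G/5 - h/5 (K(G, h) = 1/(-5/(h + G)) = 1/(-5/(G + h)) = -G/5 - h/5)
C(y, J) = ⅔ - y/3 (C(y, J) = -(y + 2*(-1))/3 = -(y - 2)/3 = -(-2 + y)/3 = ⅔ - y/3)
C(K(0, 0), -21) - 1*417 = (⅔ - (-⅕*0 - ⅕*0)/3) - 1*417 = (⅔ - (0 + 0)/3) - 417 = (⅔ - ⅓*0) - 417 = (⅔ + 0) - 417 = ⅔ - 417 = -1249/3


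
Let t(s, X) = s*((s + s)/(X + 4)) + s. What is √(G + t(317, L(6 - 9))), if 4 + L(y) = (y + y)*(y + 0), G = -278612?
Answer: I*√2404166/3 ≈ 516.85*I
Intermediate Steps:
L(y) = -4 + 2*y² (L(y) = -4 + (y + y)*(y + 0) = -4 + (2*y)*y = -4 + 2*y²)
t(s, X) = s + 2*s²/(4 + X) (t(s, X) = s*((2*s)/(4 + X)) + s = s*(2*s/(4 + X)) + s = 2*s²/(4 + X) + s = s + 2*s²/(4 + X))
√(G + t(317, L(6 - 9))) = √(-278612 + 317*(4 + (-4 + 2*(6 - 9)²) + 2*317)/(4 + (-4 + 2*(6 - 9)²))) = √(-278612 + 317*(4 + (-4 + 2*(-3)²) + 634)/(4 + (-4 + 2*(-3)²))) = √(-278612 + 317*(4 + (-4 + 2*9) + 634)/(4 + (-4 + 2*9))) = √(-278612 + 317*(4 + (-4 + 18) + 634)/(4 + (-4 + 18))) = √(-278612 + 317*(4 + 14 + 634)/(4 + 14)) = √(-278612 + 317*652/18) = √(-278612 + 317*(1/18)*652) = √(-278612 + 103342/9) = √(-2404166/9) = I*√2404166/3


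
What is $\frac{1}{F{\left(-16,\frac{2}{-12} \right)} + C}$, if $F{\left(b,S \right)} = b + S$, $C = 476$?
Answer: $\frac{6}{2759} \approx 0.0021747$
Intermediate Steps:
$F{\left(b,S \right)} = S + b$
$\frac{1}{F{\left(-16,\frac{2}{-12} \right)} + C} = \frac{1}{\left(\frac{2}{-12} - 16\right) + 476} = \frac{1}{\left(2 \left(- \frac{1}{12}\right) - 16\right) + 476} = \frac{1}{\left(- \frac{1}{6} - 16\right) + 476} = \frac{1}{- \frac{97}{6} + 476} = \frac{1}{\frac{2759}{6}} = \frac{6}{2759}$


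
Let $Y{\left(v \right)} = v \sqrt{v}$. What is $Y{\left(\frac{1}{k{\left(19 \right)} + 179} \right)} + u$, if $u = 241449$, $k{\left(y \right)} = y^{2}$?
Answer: $241449 + \frac{\sqrt{15}}{48600} \approx 2.4145 \cdot 10^{5}$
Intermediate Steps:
$Y{\left(v \right)} = v^{\frac{3}{2}}$
$Y{\left(\frac{1}{k{\left(19 \right)} + 179} \right)} + u = \left(\frac{1}{19^{2} + 179}\right)^{\frac{3}{2}} + 241449 = \left(\frac{1}{361 + 179}\right)^{\frac{3}{2}} + 241449 = \left(\frac{1}{540}\right)^{\frac{3}{2}} + 241449 = \frac{\sqrt{15}}{48600} + 241449 = 241449 + \frac{\sqrt{15}}{48600}$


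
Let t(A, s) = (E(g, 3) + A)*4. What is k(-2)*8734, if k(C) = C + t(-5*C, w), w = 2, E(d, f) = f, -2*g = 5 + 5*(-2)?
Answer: 436700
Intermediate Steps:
g = 5/2 (g = -(5 + 5*(-2))/2 = -(5 - 10)/2 = -½*(-5) = 5/2 ≈ 2.5000)
t(A, s) = 12 + 4*A (t(A, s) = (3 + A)*4 = 12 + 4*A)
k(C) = 12 - 19*C (k(C) = C + (12 + 4*(-5*C)) = C + (12 - 20*C) = 12 - 19*C)
k(-2)*8734 = (12 - 19*(-2))*8734 = (12 + 38)*8734 = 50*8734 = 436700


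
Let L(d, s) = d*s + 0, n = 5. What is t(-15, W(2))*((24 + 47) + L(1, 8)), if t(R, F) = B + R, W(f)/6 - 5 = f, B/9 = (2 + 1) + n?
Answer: 4503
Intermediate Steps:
L(d, s) = d*s
B = 72 (B = 9*((2 + 1) + 5) = 9*(3 + 5) = 9*8 = 72)
W(f) = 30 + 6*f
t(R, F) = 72 + R
t(-15, W(2))*((24 + 47) + L(1, 8)) = (72 - 15)*((24 + 47) + 1*8) = 57*(71 + 8) = 57*79 = 4503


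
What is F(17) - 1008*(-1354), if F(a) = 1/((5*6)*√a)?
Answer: 1364832 + √17/510 ≈ 1.3648e+6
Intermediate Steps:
F(a) = 1/(30*√a)
F(17) - 1008*(-1354) = 1/(30*√17) - 1008*(-1354) = (√17/17)/30 + 1364832 = √17/510 + 1364832 = 1364832 + √17/510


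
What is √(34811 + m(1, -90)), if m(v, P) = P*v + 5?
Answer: √34726 ≈ 186.35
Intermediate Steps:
m(v, P) = 5 + P*v
√(34811 + m(1, -90)) = √(34811 + (5 - 90*1)) = √(34811 + (5 - 90)) = √(34811 - 85) = √34726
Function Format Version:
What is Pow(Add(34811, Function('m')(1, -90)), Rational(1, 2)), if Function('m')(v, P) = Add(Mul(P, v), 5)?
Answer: Pow(34726, Rational(1, 2)) ≈ 186.35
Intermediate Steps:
Function('m')(v, P) = Add(5, Mul(P, v))
Pow(Add(34811, Function('m')(1, -90)), Rational(1, 2)) = Pow(Add(34811, Add(5, Mul(-90, 1))), Rational(1, 2)) = Pow(Add(34811, Add(5, -90)), Rational(1, 2)) = Pow(Add(34811, -85), Rational(1, 2)) = Pow(34726, Rational(1, 2))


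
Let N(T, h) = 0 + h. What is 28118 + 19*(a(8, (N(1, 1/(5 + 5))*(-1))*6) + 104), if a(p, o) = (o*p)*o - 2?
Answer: 752768/25 ≈ 30111.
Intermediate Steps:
N(T, h) = h
a(p, o) = -2 + p*o**2 (a(p, o) = p*o**2 - 2 = -2 + p*o**2)
28118 + 19*(a(8, (N(1, 1/(5 + 5))*(-1))*6) + 104) = 28118 + 19*((-2 + 8*((-1/(5 + 5))*6)**2) + 104) = 28118 + 19*((-2 + 8*((-1/10)*6)**2) + 104) = 28118 + 19*((-2 + 8*(((1/10)*(-1))*6)**2) + 104) = 28118 + 19*((-2 + 8*(-1/10*6)**2) + 104) = 28118 + 19*((-2 + 8*(-3/5)**2) + 104) = 28118 + 19*((-2 + 8*(9/25)) + 104) = 28118 + 19*((-2 + 72/25) + 104) = 28118 + 19*(22/25 + 104) = 28118 + 19*(2622/25) = 28118 + 49818/25 = 752768/25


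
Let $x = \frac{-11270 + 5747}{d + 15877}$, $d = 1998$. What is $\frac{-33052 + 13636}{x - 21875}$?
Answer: $\frac{86765250}{97755287} \approx 0.88758$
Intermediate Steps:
$x = - \frac{5523}{17875}$ ($x = \frac{-11270 + 5747}{1998 + 15877} = - \frac{5523}{17875} \approx -0.30898$)
$\frac{-33052 + 13636}{x - 21875} = \frac{-33052 + 13636}{- \frac{5523}{17875} - 21875} = - \frac{19416}{- \frac{391021148}{17875}} = \left(-19416\right) \left(- \frac{17875}{391021148}\right) = \frac{86765250}{97755287}$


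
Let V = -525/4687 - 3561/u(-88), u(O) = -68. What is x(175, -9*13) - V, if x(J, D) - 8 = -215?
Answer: -82628919/318716 ≈ -259.26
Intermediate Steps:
x(J, D) = -207 (x(J, D) = 8 - 215 = -207)
V = 16654707/318716 (V = -525/4687 - 3561/(-68) = -525*1/4687 - 3561*(-1/68) = -525/4687 + 3561/68 = 16654707/318716 ≈ 52.256)
x(175, -9*13) - V = -207 - 1*16654707/318716 = -207 - 16654707/318716 = -82628919/318716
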